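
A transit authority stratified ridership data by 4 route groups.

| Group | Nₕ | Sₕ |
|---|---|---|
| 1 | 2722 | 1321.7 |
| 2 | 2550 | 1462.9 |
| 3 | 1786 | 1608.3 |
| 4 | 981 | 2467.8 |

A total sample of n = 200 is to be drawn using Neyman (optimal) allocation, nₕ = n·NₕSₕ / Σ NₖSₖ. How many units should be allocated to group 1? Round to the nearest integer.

57

1: NₕSₕ = 2722·1321.7 = 3597667.4
2: NₕSₕ = 2550·1462.9 = 3730395
3: NₕSₕ = 1786·1608.3 = 2872423.8
4: NₕSₕ = 981·2467.8 = 2420911.8
Σ NₕSₕ = 12621398.
n_1 = 200·3597667.4/12621398 = 57.009... → 57.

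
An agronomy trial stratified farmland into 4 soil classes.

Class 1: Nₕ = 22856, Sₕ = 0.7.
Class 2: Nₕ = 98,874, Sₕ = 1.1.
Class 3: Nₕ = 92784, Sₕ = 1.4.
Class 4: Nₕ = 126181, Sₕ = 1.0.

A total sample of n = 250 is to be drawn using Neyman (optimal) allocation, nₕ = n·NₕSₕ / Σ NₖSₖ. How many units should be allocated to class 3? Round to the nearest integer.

1: NₕSₕ = 22856·0.7 = 15999.2
2: NₕSₕ = 98874·1.1 = 108761.4
3: NₕSₕ = 92784·1.4 = 129897.6
4: NₕSₕ = 126181·1.0 = 126181
Σ NₕSₕ = 380839.2.
n_3 = 250·129897.6/380839.2 = 85.271... → 85.

85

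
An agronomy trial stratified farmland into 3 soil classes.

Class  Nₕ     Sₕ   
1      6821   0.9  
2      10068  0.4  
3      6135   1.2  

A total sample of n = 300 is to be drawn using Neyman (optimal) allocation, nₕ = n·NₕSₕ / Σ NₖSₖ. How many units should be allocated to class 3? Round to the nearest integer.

126

Σ NₕSₕ = 6821·0.9 + 10068·0.4 + 6135·1.2 = 17528.1.
Share for 3: 7362/17528.1 = 0.42001.
n_3 = 300 × 0.42001 = 126.003... → 126.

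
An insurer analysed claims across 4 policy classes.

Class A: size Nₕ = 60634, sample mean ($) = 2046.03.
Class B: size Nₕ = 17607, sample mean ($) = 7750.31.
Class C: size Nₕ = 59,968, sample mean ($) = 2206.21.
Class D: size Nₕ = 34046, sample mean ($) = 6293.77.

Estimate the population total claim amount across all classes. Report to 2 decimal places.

Estimate total by summing Nₕ·x̄ₕ over strata.
60634·2046.03 + 17607·7750.31 + 59968·2206.21 + 34046·6293.77 = 124058983.02 + 136459708.17 + 132302001.28 + 214277693.42 = 607098385.89.

607098385.89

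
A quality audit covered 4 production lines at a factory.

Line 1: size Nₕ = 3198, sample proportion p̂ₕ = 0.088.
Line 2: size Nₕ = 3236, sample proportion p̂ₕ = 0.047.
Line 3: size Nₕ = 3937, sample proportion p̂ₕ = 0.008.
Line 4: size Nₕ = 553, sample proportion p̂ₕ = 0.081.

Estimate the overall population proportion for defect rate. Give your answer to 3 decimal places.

0.047

N = 3198 + 3236 + 3937 + 553 = 10924.
Overall proportion = Σ (Nₕ/N)·p̂ₕ.
Σ Nₕp̂ₕ = 281.424 + 152.092 + 31.496 + 44.793 = 509.805.
509.805 / 10924 = 0.04667... → 0.047.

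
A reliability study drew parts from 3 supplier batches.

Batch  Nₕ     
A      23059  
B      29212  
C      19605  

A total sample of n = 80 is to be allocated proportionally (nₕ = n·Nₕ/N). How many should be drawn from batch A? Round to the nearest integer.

26

Share of batch A = 23059/71876 = 0.32082.
Allocate 80 × 0.32082 = 25.665... → 26.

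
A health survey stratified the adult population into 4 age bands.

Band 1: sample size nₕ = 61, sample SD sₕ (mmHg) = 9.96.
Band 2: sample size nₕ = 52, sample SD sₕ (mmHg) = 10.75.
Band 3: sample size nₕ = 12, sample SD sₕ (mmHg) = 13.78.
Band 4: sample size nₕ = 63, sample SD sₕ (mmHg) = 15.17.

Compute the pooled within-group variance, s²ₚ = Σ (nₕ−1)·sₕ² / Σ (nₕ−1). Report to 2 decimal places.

153.27

Degrees of freedom: 60 + 51 + 11 + 62 = 184.
Σ(nₕ−1)sₕ² = 60·99.2016 + 51·115.5625 + 11·189.8884 + 62·230.1289 = 28202.5477.
s²ₚ = 28202.5477 / 184 = 153.2747... → 153.27.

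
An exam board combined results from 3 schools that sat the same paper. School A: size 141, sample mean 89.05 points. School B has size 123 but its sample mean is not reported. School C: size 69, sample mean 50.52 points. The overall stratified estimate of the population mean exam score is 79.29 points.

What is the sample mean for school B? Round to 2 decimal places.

84.24

N = 141 + 123 + 69 = 333.
Overall total = μ·N = 79.29·333 = 26403.57.
Subtract the known strata: 141·89.05 + 69·50.52 = 16041.93.
Remaining total for school B: 26403.57 − 16041.93 = 10361.64.
Divide by its size: 10361.64 / 123 = 84.2410... → 84.24.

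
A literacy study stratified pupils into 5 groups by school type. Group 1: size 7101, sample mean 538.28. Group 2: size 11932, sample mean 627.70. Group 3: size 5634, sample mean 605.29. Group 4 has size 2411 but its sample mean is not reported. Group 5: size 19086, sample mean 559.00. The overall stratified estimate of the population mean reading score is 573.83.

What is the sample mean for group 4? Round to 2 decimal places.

455.81

Σ Nₕx̄ₕ = N·μ, so 2411·x̄_4 = 46164·573.83 − (7101·538.28 + 11932·627.70 + 5634·605.29 + 19086·559.00).
= 26490288.12 − 25391320.54 = 1098967.58.
x̄_4 = 1098967.58 / 2411 = 455.8140... → 455.81.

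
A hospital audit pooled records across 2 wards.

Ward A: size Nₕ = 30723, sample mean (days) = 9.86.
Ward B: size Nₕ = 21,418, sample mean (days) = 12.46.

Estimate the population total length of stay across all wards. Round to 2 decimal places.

Estimate total by summing Nₕ·x̄ₕ over strata.
30723·9.86 + 21418·12.46 = 302928.78 + 266868.28 = 569797.06.

569797.06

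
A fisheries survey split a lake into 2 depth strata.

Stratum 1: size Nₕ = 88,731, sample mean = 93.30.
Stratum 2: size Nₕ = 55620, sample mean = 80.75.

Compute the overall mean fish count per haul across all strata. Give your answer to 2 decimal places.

88.46

x̄_st = (Σ Nₕx̄ₕ) / (Σ Nₕ) = (88731·93.30 + 55620·80.75) / 144351
= 12769917.3 / 144351 = 88.4643... → 88.46.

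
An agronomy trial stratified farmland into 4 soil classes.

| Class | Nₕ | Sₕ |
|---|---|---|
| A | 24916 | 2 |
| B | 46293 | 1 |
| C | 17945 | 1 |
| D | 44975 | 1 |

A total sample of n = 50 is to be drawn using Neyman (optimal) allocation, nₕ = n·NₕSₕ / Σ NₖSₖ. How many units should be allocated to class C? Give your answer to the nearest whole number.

6

A: NₕSₕ = 24916·2 = 49832
B: NₕSₕ = 46293·1 = 46293
C: NₕSₕ = 17945·1 = 17945
D: NₕSₕ = 44975·1 = 44975
Σ NₕSₕ = 159045.
n_C = 50·17945/159045 = 5.641... → 6.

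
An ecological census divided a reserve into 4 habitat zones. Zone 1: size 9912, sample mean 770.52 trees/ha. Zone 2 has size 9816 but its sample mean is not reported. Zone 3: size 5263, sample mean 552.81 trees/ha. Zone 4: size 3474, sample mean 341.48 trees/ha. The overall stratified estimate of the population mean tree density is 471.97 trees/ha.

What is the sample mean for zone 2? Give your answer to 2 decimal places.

173.34

N = 9912 + 9816 + 5263 + 3474 = 28465.
Overall total = μ·N = 471.97·28465 = 13434626.05.
Subtract the known strata: 9912·770.52 + 5263·552.81 + 3474·341.48 = 11733134.79.
Remaining total for zone 2: 13434626.05 − 11733134.79 = 1701491.26.
Divide by its size: 1701491.26 / 9816 = 173.3386... → 173.34.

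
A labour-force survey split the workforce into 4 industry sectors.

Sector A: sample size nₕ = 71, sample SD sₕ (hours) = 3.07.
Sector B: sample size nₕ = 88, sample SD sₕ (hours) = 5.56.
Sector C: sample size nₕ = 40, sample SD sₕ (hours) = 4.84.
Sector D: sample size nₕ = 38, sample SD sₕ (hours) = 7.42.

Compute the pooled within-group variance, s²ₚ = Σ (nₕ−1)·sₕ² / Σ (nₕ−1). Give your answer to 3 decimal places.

27.038

A: (71−1)·3.07² = 70·9.4249 = 659.743
B: (88−1)·5.56² = 87·30.9136 = 2689.4832
C: (40−1)·4.84² = 39·23.4256 = 913.5984
D: (38−1)·7.42² = 37·55.0564 = 2037.0868
Numerator = 6299.9114; denominator = Σ(nₕ−1) = 233.
s²ₚ = 6299.9114/233 = 27.03825... → 27.038.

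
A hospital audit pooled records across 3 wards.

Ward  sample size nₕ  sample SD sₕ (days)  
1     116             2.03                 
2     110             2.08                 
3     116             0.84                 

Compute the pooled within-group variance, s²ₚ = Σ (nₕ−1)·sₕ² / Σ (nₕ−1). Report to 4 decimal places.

3.0284

Degrees of freedom: 115 + 109 + 115 = 339.
Σ(nₕ−1)sₕ² = 115·4.1209 + 109·4.3264 + 115·0.7056 = 1026.6251.
s²ₚ = 1026.6251 / 339 = 3.028393... → 3.0284.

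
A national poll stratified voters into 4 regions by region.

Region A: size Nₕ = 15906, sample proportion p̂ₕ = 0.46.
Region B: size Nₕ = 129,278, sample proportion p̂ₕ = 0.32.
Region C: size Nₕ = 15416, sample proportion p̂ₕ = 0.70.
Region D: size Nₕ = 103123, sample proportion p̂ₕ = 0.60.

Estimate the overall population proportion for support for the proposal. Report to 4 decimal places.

N = 15906 + 129278 + 15416 + 103123 = 263723.
Overall proportion = Σ (Nₕ/N)·p̂ₕ.
Σ Nₕp̂ₕ = 7316.76 + 41368.96 + 10791.2 + 61873.8 = 121350.72.
121350.72 / 263723 = 0.460145... → 0.4601.

0.4601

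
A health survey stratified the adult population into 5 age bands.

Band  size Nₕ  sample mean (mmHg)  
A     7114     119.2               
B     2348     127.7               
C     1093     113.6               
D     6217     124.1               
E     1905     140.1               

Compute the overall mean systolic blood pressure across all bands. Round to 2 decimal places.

x̄_st = (Σ Nₕx̄ₕ) / (Σ Nₕ) = (7114·119.2 + 2348·127.7 + 1093·113.6 + 6217·124.1 + 1905·140.1) / 18677
= 2310413.4 / 18677 = 123.7037... → 123.70.

123.70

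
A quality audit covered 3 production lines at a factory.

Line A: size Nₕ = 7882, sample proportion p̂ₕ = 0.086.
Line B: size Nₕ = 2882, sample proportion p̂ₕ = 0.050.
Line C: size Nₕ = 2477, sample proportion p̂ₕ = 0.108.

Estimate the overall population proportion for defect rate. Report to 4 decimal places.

Wₕ = Nₕ/N with N = 13241: 0.5953, 0.2177, 0.1871.
p̂_st = 0.5953·0.086 + 0.2177·0.050 + 0.1871·0.108 ≈ 0.082280... → 0.0823.

0.0823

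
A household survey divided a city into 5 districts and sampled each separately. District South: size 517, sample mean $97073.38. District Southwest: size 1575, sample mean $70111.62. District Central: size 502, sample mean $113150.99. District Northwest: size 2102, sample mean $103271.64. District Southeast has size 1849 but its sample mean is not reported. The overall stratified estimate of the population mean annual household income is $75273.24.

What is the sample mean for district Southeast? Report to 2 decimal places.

N = 517 + 1575 + 502 + 2102 + 1849 = 6545.
Overall total = μ·N = 75273.24·6545 = 492663355.8.
Subtract the known strata: 517·97073.38 + 1575·70111.62 + 502·113150.99 + 2102·103271.64 = 434491523.22.
Remaining total for district Southeast: 492663355.8 − 434491523.22 = 58171832.58.
Divide by its size: 58171832.58 / 1849 = 31461.2399... → 31461.24.

31461.24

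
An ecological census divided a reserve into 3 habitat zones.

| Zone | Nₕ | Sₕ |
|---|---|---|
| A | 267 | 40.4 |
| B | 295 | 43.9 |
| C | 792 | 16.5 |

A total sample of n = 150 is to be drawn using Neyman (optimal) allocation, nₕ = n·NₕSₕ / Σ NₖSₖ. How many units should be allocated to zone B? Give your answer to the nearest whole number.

53

A: NₕSₕ = 267·40.4 = 10786.8
B: NₕSₕ = 295·43.9 = 12950.5
C: NₕSₕ = 792·16.5 = 13068
Σ NₕSₕ = 36805.3.
n_B = 150·12950.5/36805.3 = 52.780... → 53.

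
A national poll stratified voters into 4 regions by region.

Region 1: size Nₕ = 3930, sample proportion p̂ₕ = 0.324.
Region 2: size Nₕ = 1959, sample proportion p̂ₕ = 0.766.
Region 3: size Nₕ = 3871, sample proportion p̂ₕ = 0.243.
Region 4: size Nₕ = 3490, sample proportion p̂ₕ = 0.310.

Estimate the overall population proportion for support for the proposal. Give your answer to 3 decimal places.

0.362

Wₕ = Nₕ/N with N = 13250: 0.2966, 0.1478, 0.2922, 0.2634.
p̂_st = 0.2966·0.324 + 0.1478·0.766 + 0.2922·0.243 + 0.2634·0.310 ≈ 0.36200... → 0.362.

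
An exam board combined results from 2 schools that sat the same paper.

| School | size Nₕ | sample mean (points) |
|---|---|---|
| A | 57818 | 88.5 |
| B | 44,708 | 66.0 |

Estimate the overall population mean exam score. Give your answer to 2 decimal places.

N = 102526; weights Wₕ = Nₕ/N = (0.5639, 0.4361).
x̄_st = Σ Wₕ·x̄ₕ = 0.5639·88.5 + 0.4361·66.0 ≈ 78.6885...
→ 78.69.

78.69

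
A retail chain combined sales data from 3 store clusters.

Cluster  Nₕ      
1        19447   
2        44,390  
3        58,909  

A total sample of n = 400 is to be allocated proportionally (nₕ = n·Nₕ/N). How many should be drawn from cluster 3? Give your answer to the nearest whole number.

Share of cluster 3 = 58909/122746 = 0.47993.
Allocate 400 × 0.47993 = 191.970... → 192.

192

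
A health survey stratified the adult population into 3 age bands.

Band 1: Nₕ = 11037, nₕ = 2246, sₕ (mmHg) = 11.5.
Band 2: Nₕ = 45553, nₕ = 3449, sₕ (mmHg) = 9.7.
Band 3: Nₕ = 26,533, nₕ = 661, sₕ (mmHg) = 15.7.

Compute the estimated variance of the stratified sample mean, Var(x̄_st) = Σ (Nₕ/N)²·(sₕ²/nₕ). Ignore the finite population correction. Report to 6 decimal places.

N = 83123. Term for each stratum: Wₕ²sₕ²/nₕ.
Var(x̄_st) = 0.001038115 + 0.008192979 + 0.037995148 = 0.047226242 → 0.047226.

0.047226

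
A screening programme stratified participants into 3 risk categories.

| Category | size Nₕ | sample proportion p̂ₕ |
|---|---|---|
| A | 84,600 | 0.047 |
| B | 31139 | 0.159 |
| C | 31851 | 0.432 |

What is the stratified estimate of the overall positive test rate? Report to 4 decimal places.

0.1537

Wₕ = Nₕ/N with N = 147590: 0.5732, 0.2110, 0.2158.
p̂_st = 0.5732·0.047 + 0.2110·0.159 + 0.2158·0.432 ≈ 0.153716... → 0.1537.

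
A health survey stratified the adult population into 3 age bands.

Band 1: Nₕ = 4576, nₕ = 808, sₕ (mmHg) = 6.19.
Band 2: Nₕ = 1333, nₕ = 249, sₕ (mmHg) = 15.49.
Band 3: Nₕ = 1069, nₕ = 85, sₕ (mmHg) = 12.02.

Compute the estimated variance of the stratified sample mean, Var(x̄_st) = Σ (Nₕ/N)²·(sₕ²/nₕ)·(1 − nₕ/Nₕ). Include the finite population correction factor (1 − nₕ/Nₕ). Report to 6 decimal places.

N = 6978. Term for each stratum: Wₕ²sₕ²/nₕ·(1−nₕ/Nₕ).
Var(x̄_st) = 0.016792096 + 0.028595717 + 0.036719849 = 0.082107662 → 0.082108.

0.082108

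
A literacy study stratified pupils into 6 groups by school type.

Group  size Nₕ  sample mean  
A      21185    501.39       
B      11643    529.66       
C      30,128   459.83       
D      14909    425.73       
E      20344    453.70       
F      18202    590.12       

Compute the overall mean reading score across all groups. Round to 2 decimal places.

N = 21185 + 11643 + 30128 + 14909 + 20344 + 18202 = 116411.
Weight each subgroup mean by Nₕ/N and sum.
Σ Nₕx̄ₕ = 21185·501.39 + 11643·529.66 + 30128·459.83 + 14909·425.73 + 20344·453.70 + 18202·590.12 = 10621947.15 + 6166831.38 + 13853758.24 + 6347208.57 + 9230072.8 + 10741364.24 = 56961182.38.
Divide by N: 56961182.38 / 116411 = 489.3110... → 489.31.

489.31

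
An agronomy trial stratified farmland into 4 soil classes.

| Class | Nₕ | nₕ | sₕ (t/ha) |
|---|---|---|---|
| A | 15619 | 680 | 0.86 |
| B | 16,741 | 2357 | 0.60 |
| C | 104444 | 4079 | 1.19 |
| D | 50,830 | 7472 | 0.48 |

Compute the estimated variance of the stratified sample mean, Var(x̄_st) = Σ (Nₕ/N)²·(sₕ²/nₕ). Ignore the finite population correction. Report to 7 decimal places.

0.0001186

N = 187634; Wₕ = Nₕ/N.
class A: (15619/187634)²·0.86²/680 = 0.0000075365
class B: (16741/187634)²·0.60²/2357 = 0.0000012159
class C: (104444/187634)²·1.19²/4079 = 0.0001075683
class D: (50830/187634)²·0.48²/7472 = 0.0000022629
Sum = 0.0001185835 → 0.0001186.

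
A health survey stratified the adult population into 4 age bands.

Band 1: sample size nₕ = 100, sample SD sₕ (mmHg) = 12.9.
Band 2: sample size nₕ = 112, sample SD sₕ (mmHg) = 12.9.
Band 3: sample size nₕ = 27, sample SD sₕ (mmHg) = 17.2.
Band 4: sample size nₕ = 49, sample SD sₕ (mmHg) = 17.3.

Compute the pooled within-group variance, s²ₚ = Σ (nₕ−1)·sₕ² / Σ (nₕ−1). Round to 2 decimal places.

200.72

1: (100−1)·12.9² = 99·166.41 = 16474.59
2: (112−1)·12.9² = 111·166.41 = 18471.51
3: (27−1)·17.2² = 26·295.84 = 7691.84
4: (49−1)·17.3² = 48·299.29 = 14365.92
Numerator = 57003.86; denominator = Σ(nₕ−1) = 284.
s²ₚ = 57003.86/284 = 200.7178... → 200.72.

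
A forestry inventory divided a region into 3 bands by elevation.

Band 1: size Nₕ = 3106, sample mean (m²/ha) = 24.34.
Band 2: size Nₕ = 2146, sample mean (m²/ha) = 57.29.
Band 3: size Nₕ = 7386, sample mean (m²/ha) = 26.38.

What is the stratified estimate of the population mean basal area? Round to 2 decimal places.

x̄_st = (Σ Nₕx̄ₕ) / (Σ Nₕ) = (3106·24.34 + 2146·57.29 + 7386·26.38) / 12638
= 393387.06 / 12638 = 31.1273... → 31.13.

31.13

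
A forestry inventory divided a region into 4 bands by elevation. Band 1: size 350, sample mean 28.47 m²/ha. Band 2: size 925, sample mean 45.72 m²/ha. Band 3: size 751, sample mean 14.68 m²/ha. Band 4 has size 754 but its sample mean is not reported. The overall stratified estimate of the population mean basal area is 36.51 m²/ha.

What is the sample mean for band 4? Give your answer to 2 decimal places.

50.69

Σ Nₕx̄ₕ = N·μ, so 754·x̄_4 = 2780·36.51 − (350·28.47 + 925·45.72 + 751·14.68).
= 101497.8 − 63280.18 = 38217.62.
x̄_4 = 38217.62 / 754 = 50.6865... → 50.69.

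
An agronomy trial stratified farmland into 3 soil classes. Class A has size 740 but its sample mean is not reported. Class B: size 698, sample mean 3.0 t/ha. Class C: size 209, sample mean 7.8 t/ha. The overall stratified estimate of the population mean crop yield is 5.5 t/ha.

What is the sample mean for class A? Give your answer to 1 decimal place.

N = 740 + 698 + 209 = 1647.
Overall total = μ·N = 5.5·1647 = 9058.5.
Subtract the known strata: 698·3.0 + 209·7.8 = 3724.2.
Remaining total for class A: 9058.5 − 3724.2 = 5334.3.
Divide by its size: 5334.3 / 740 = 7.209... → 7.2.

7.2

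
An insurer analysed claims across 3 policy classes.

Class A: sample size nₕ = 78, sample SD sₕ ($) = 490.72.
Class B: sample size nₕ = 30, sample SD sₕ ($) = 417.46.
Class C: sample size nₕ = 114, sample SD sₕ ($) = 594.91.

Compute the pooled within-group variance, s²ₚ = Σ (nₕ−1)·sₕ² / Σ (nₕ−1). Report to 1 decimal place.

A: (78−1)·490.72² = 77·240806.1184 = 18542071.1168
B: (30−1)·417.46² = 29·174272.8516 = 5053912.6964
C: (114−1)·594.91² = 113·353917.9081 = 39992723.6153
Numerator = 63588707.4285; denominator = Σ(nₕ−1) = 219.
s²ₚ = 63588707.4285/219 = 290359.395... → 290359.4.

290359.4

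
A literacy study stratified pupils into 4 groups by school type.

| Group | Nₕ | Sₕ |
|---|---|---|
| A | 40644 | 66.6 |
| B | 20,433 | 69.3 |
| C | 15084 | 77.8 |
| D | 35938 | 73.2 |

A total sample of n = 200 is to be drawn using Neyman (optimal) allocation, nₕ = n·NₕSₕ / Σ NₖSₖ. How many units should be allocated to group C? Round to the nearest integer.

30

A: NₕSₕ = 40644·66.6 = 2706890.4
B: NₕSₕ = 20433·69.3 = 1416006.9
C: NₕSₕ = 15084·77.8 = 1173535.2
D: NₕSₕ = 35938·73.2 = 2630661.6
Σ NₕSₕ = 7927094.1.
n_C = 200·1173535.2/7927094.1 = 29.608... → 30.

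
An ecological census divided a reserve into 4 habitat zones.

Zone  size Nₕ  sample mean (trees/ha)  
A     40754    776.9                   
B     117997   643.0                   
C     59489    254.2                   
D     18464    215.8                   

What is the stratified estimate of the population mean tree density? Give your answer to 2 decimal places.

535.02

N = 40754 + 117997 + 59489 + 18464 = 236704.
The stratified mean weights each stratum mean by its population share Nₕ/N.
Σ Nₕx̄ₕ = 40754·776.9 + 117997·643.0 + 59489·254.2 + 18464·215.8 = 31661782.6 + 75872071 + 15122103.8 + 3984531.2 = 126640488.6.
Divide by N: 126640488.6 / 236704 = 535.0163... → 535.02.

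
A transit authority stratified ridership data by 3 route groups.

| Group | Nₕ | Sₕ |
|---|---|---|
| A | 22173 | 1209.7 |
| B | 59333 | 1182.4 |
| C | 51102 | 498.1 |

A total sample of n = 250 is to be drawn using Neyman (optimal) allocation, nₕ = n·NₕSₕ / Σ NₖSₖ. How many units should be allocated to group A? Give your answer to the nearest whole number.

A: NₕSₕ = 22173·1209.7 = 26822678.1
B: NₕSₕ = 59333·1182.4 = 70155339.2
C: NₕSₕ = 51102·498.1 = 25453906.2
Σ NₕSₕ = 122431923.5.
n_A = 250·26822678.1/122431923.5 = 54.771... → 55.

55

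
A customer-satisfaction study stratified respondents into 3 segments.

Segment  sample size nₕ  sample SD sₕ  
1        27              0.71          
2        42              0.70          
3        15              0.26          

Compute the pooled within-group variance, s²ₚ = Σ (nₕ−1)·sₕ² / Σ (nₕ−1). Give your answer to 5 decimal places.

0.42152

1: (27−1)·0.71² = 26·0.5041 = 13.1066
2: (42−1)·0.70² = 41·0.49 = 20.09
3: (15−1)·0.26² = 14·0.0676 = 0.9464
Numerator = 34.143; denominator = Σ(nₕ−1) = 81.
s²ₚ = 34.143/81 = 0.4215185... → 0.42152.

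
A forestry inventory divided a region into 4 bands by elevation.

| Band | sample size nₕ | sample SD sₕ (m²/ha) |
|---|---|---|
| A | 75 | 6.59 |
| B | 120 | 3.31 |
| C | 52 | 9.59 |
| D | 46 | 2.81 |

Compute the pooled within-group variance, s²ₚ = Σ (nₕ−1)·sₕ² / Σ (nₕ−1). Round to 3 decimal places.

A: (75−1)·6.59² = 74·43.4281 = 3213.6794
B: (120−1)·3.31² = 119·10.9561 = 1303.7759
C: (52−1)·9.59² = 51·91.9681 = 4690.3731
D: (46−1)·2.81² = 45·7.8961 = 355.3245
Numerator = 9563.1529; denominator = Σ(nₕ−1) = 289.
s²ₚ = 9563.1529/289 = 33.09049... → 33.090.

33.090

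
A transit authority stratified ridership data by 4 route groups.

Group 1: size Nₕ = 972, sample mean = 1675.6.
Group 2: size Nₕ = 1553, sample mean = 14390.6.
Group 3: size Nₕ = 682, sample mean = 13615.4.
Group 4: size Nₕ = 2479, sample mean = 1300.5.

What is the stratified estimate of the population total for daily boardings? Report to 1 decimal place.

36486927.3

Population total = Σ Nₕ·x̄ₕ (each stratum's size times its mean).
972·1675.6 + 1553·14390.6 + 682·13615.4 + 2479·1300.5 = 1628683.2 + 22348601.8 + 9285702.8 + 3223939.5 = 36486927.3.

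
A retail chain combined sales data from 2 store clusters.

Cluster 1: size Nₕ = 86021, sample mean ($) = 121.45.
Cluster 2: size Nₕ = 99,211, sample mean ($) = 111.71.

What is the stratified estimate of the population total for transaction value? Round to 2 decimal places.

21530111.26

1: 86021·121.45 = 10447250.45
2: 99211·111.71 = 11082860.81
τ̂ = Σ Nₕx̄ₕ = 21530111.26.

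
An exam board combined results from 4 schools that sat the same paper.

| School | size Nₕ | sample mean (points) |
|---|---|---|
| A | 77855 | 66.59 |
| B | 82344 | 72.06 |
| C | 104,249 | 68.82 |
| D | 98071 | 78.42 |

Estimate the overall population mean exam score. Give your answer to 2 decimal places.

71.67

N = 77855 + 82344 + 104249 + 98071 = 362519.
The stratified mean weights each stratum mean by its population share Nₕ/N.
Σ Nₕx̄ₕ = 77855·66.59 + 82344·72.06 + 104249·68.82 + 98071·78.42 = 5184364.45 + 5933708.64 + 7174416.18 + 7690727.82 = 25983217.09.
Divide by N: 25983217.09 / 362519 = 71.6741... → 71.67.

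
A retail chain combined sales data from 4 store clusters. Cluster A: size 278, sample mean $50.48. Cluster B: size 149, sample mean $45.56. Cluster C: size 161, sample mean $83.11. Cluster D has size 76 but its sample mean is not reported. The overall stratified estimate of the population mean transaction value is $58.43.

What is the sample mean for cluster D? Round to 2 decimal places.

60.46

Σ Nₕx̄ₕ = N·μ, so 76·x̄_D = 664·58.43 − (278·50.48 + 149·45.56 + 161·83.11).
= 38797.52 − 34202.59 = 4594.93.
x̄_D = 4594.93 / 76 = 60.4596... → 60.46.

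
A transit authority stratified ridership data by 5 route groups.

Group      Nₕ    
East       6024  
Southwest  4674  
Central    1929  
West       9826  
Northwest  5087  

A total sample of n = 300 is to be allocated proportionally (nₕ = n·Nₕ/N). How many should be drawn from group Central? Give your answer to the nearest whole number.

N = 6024 + 4674 + 1929 + 9826 + 5087 = 27540.
n_Central = 300·1929/27540 = 21.013... → 21.

21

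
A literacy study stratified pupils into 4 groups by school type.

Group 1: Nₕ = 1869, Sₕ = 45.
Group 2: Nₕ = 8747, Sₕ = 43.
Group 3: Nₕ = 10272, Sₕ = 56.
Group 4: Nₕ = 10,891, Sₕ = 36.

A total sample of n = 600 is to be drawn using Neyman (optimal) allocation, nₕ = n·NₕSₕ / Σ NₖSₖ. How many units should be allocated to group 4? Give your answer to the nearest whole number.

165

1: NₕSₕ = 1869·45 = 84105
2: NₕSₕ = 8747·43 = 376121
3: NₕSₕ = 10272·56 = 575232
4: NₕSₕ = 10891·36 = 392076
Σ NₕSₕ = 1427534.
n_4 = 600·392076/1427534 = 164.792... → 165.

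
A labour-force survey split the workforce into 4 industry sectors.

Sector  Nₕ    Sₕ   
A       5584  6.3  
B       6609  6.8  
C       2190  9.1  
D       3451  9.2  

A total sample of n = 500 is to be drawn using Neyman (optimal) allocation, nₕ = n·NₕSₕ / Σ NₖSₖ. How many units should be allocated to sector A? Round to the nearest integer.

A: NₕSₕ = 5584·6.3 = 35179.2
B: NₕSₕ = 6609·6.8 = 44941.2
C: NₕSₕ = 2190·9.1 = 19929
D: NₕSₕ = 3451·9.2 = 31749.2
Σ NₕSₕ = 131798.6.
n_A = 500·35179.2/131798.6 = 133.458... → 133.

133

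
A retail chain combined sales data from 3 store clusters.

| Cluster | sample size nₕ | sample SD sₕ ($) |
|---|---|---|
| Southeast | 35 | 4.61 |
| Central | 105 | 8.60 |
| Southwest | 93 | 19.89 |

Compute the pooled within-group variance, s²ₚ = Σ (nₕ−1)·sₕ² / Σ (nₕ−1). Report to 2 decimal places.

Degrees of freedom: 34 + 104 + 92 = 230.
Σ(nₕ−1)sₕ² = 34·21.2521 + 104·73.96 + 92·395.6121 = 44810.7246.
s²ₚ = 44810.7246 / 230 = 194.8292... → 194.83.

194.83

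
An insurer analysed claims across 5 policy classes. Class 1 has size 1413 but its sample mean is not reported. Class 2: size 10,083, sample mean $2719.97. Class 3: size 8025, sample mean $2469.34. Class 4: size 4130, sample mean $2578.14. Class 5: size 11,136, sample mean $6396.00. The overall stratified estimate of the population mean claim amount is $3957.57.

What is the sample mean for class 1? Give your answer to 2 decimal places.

N = 1413 + 10083 + 8025 + 4130 + 11136 = 34787.
Overall total = μ·N = 3957.57·34787 = 137671987.59.
Subtract the known strata: 10083·2719.97 + 8025·2469.34 + 4130·2578.14 + 11136·6396.00 = 129115485.21.
Remaining total for class 1: 137671987.59 − 129115485.21 = 8556502.38.
Divide by its size: 8556502.38 / 1413 = 6055.5572... → 6055.56.

6055.56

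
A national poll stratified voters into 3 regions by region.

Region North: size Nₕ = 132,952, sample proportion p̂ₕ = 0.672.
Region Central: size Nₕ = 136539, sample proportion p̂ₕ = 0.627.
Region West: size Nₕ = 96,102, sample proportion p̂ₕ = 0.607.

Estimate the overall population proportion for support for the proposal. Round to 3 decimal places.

0.638

Wₕ = Nₕ/N with N = 365593: 0.3637, 0.3735, 0.2629.
p̂_st = 0.3637·0.672 + 0.3735·0.627 + 0.2629·0.607 ≈ 0.63811... → 0.638.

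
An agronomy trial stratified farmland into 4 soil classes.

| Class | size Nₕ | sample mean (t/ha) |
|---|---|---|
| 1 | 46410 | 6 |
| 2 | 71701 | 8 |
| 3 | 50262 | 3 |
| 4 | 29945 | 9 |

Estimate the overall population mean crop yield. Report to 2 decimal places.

6.42

N = 198318; weights Wₕ = Nₕ/N = (0.2340, 0.3615, 0.2534, 0.1510).
x̄_st = Σ Wₕ·x̄ₕ = 0.2340·6 + 0.3615·8 + 0.2534·3 + 0.1510·9 ≈ 6.4158...
→ 6.42.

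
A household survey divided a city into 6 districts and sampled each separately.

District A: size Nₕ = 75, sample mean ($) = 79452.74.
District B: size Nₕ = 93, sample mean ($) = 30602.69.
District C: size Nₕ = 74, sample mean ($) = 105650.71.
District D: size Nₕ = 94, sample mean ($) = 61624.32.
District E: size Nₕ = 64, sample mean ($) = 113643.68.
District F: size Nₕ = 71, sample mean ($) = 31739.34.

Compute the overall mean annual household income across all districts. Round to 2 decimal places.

67818.54

x̄_st = (Σ Nₕx̄ₕ) / (Σ Nₕ) = (75·79452.74 + 93·30602.69 + 74·105650.71 + 94·61624.32 + 64·113643.68 + 71·31739.34) / 471
= 31942532.95 / 471 = 67818.5413... → 67818.54.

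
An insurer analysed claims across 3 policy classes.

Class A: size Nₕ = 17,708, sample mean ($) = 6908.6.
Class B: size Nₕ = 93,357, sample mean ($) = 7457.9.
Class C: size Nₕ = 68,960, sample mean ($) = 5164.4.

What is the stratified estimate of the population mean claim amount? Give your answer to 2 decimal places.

6525.33

x̄_st = (Σ Nₕx̄ₕ) / (Σ Nₕ) = (17708·6908.6 + 93357·7457.9 + 68960·5164.4) / 180025
= 1174721683.1 / 180025 = 6525.3253... → 6525.33.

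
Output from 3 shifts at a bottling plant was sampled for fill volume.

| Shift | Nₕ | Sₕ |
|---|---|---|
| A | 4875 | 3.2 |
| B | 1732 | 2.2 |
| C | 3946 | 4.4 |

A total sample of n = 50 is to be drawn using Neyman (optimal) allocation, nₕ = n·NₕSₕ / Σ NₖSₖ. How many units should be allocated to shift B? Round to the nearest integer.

5

Σ NₕSₕ = 4875·3.2 + 1732·2.2 + 3946·4.4 = 36772.8.
Share for B: 3810.4/36772.8 = 0.10362.
n_B = 50 × 0.10362 = 5.181... → 5.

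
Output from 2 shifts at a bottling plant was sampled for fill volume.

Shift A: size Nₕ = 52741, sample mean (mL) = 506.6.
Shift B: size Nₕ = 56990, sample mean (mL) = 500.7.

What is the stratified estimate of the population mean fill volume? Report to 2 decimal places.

503.54

N = 52741 + 56990 = 109731.
Weight each subgroup mean by Nₕ/N and sum.
Σ Nₕx̄ₕ = 52741·506.6 + 56990·500.7 = 26718590.6 + 28534893 = 55253483.6.
Divide by N: 55253483.6 / 109731 = 503.5358... → 503.54.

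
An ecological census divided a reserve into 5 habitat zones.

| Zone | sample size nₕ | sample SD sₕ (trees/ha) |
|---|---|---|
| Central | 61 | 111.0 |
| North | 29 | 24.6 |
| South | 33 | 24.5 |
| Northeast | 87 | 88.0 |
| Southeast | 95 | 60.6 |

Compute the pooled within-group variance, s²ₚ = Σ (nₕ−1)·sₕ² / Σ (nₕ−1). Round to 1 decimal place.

5955.3

Degrees of freedom: 60 + 28 + 32 + 86 + 94 = 300.
Σ(nₕ−1)sₕ² = 60·12321 + 28·605.16 + 32·600.25 + 86·7744 + 94·3672.36 = 1786598.32.
s²ₚ = 1786598.32 / 300 = 5955.328... → 5955.3.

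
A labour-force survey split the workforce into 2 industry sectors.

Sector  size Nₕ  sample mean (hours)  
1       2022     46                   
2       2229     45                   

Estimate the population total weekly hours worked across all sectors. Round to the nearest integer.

1: 2022·46 = 93012
2: 2229·45 = 100305
τ̂ = Σ Nₕx̄ₕ = 193317.

193317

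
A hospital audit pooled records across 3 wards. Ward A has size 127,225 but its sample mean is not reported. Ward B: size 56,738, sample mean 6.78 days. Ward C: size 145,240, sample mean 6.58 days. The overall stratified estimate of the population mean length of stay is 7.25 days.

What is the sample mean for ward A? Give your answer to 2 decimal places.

8.22

Σ Nₕx̄ₕ = N·μ, so 127225·x̄_A = 329203·7.25 − (56738·6.78 + 145240·6.58).
= 2386721.75 − 1340362.84 = 1046358.91.
x̄_A = 1046358.91 / 127225 = 8.2245... → 8.22.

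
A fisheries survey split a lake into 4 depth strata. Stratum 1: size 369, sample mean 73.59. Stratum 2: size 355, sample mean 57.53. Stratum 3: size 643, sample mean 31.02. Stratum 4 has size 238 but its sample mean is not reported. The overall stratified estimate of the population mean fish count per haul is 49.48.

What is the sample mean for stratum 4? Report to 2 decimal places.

N = 369 + 355 + 643 + 238 = 1605.
Overall total = μ·N = 49.48·1605 = 79415.4.
Subtract the known strata: 369·73.59 + 355·57.53 + 643·31.02 = 67523.72.
Remaining total for stratum 4: 79415.4 − 67523.72 = 11891.68.
Divide by its size: 11891.68 / 238 = 49.9650... → 49.97.

49.97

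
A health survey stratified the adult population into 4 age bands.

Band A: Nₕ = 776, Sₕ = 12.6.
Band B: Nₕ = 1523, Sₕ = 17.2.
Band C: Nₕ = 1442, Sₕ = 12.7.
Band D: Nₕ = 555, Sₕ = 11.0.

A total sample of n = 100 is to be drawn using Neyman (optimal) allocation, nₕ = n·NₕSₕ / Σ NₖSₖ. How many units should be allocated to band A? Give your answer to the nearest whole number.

16

A: NₕSₕ = 776·12.6 = 9777.6
B: NₕSₕ = 1523·17.2 = 26195.6
C: NₕSₕ = 1442·12.7 = 18313.4
D: NₕSₕ = 555·11.0 = 6105
Σ NₕSₕ = 60391.6.
n_A = 100·9777.6/60391.6 = 16.190... → 16.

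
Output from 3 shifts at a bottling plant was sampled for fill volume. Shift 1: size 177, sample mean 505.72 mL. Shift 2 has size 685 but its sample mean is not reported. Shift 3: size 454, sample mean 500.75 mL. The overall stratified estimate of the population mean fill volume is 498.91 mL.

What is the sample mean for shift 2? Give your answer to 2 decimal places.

495.93

Σ Nₕx̄ₕ = N·μ, so 685·x̄_2 = 1316·498.91 − (177·505.72 + 454·500.75).
= 656565.56 − 316852.94 = 339712.62.
x̄_2 = 339712.62 / 685 = 495.9308... → 495.93.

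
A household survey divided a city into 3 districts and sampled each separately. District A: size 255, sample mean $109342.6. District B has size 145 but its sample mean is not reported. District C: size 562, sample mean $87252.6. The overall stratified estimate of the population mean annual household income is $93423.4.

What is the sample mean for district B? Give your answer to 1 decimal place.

N = 255 + 145 + 562 = 962.
Overall total = μ·N = 93423.4·962 = 89873310.8.
Subtract the known strata: 255·109342.6 + 562·87252.6 = 76918324.2.
Remaining total for district B: 89873310.8 − 76918324.2 = 12954986.6.
Divide by its size: 12954986.6 / 145 = 89344.735... → 89344.7.

89344.7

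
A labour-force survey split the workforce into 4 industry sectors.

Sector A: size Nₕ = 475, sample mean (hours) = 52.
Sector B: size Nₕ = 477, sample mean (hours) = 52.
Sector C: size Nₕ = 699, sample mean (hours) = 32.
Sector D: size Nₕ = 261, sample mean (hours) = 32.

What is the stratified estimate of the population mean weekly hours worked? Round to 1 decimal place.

N = 1912; weights Wₕ = Nₕ/N = (0.2484, 0.2495, 0.3656, 0.1365).
x̄_st = Σ Wₕ·x̄ₕ = 0.2484·52 + 0.2495·52 + 0.3656·32 + 0.1365·32 ≈ 41.958...
→ 42.0.

42.0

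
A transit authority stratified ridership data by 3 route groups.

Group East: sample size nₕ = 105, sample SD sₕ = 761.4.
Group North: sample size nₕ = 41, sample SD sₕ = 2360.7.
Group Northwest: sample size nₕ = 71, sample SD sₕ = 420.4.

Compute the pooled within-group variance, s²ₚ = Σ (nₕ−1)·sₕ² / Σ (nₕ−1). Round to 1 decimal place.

Degrees of freedom: 104 + 40 + 70 = 214.
Σ(nₕ−1)sₕ² = 104·579729.96 + 40·5572904.49 + 70·176736.16 = 295579626.64.
s²ₚ = 295579626.64 / 214 = 1381213.209... → 1381213.2.

1381213.2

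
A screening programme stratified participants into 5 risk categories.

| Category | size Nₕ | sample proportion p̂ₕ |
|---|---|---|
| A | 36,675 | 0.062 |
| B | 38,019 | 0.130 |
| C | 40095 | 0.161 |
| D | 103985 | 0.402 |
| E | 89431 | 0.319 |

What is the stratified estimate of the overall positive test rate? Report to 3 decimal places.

0.273

Wₕ = Nₕ/N with N = 308205: 0.1190, 0.1234, 0.1301, 0.3374, 0.2902.
p̂_st = 0.1190·0.062 + 0.1234·0.130 + 0.1301·0.161 + 0.3374·0.402 + 0.2902·0.319 ≈ 0.27255... → 0.273.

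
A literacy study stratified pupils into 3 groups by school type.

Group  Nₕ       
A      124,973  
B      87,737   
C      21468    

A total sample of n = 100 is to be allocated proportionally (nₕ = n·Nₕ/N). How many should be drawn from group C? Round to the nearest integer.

9

Share of group C = 21468/234178 = 0.09167.
Allocate 100 × 0.09167 = 9.167... → 9.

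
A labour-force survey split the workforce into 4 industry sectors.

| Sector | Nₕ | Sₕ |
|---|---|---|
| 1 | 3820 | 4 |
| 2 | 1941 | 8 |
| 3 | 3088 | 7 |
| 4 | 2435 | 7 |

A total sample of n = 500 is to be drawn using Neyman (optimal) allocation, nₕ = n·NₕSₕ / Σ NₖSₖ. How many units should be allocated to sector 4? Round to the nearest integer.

123

Σ NₕSₕ = 3820·4 + 1941·8 + 3088·7 + 2435·7 = 69469.
Share for 4: 17045/69469 = 0.24536.
n_4 = 500 × 0.24536 = 122.681... → 123.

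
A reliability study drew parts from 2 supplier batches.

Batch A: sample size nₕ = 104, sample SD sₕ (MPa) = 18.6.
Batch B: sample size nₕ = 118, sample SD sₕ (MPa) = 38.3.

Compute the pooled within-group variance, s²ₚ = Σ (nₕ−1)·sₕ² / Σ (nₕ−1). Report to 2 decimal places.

A: (104−1)·18.6² = 103·345.96 = 35633.88
B: (118−1)·38.3² = 117·1466.89 = 171626.13
Numerator = 207260.01; denominator = Σ(nₕ−1) = 220.
s²ₚ = 207260.01/220 = 942.0910... → 942.09.

942.09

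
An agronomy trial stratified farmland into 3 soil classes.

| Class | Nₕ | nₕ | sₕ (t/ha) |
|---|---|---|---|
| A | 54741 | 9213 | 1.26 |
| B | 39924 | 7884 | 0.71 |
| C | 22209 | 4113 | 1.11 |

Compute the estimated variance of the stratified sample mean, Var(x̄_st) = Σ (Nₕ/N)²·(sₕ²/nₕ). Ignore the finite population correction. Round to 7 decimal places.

0.0000561

N = 116874. Term for each stratum: Wₕ²sₕ²/nₕ.
Var(x̄_st) = 0.0000378033 + 0.0000074611 + 0.0000108171 = 0.0000560815 → 0.0000561.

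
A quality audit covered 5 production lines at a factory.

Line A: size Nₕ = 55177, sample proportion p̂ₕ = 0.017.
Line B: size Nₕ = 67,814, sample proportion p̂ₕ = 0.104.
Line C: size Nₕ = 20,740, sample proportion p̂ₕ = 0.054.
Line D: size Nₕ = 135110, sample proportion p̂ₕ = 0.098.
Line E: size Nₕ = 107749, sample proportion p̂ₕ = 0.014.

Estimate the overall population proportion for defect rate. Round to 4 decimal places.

N = 55177 + 67814 + 20740 + 135110 + 107749 = 386590.
Overall proportion = Σ (Nₕ/N)·p̂ₕ.
Σ Nₕp̂ₕ = 938.009 + 7052.656 + 1119.96 + 13240.78 + 1508.486 = 23859.891.
23859.891 / 386590 = 0.061719... → 0.0617.

0.0617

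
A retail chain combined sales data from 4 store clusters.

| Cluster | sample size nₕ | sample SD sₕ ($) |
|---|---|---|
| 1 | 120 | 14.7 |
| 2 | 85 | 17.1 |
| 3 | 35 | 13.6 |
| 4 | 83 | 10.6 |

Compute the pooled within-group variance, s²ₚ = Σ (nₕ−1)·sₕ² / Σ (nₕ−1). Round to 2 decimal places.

1: (120−1)·14.7² = 119·216.09 = 25714.71
2: (85−1)·17.1² = 84·292.41 = 24562.44
3: (35−1)·13.6² = 34·184.96 = 6288.64
4: (83−1)·10.6² = 82·112.36 = 9213.52
Numerator = 65779.31; denominator = Σ(nₕ−1) = 319.
s²ₚ = 65779.31/319 = 206.2047... → 206.20.

206.20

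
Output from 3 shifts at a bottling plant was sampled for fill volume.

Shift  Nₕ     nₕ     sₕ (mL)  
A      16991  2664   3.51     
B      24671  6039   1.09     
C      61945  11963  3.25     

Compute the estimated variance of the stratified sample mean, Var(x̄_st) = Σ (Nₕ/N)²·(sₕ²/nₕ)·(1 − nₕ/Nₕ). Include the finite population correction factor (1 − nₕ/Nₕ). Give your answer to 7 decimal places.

0.0003680

N = 103607. Term for each stratum: Wₕ²sₕ²/nₕ·(1−nₕ/Nₕ).
Var(x̄_st) = 0.0001048760 + 0.0000084247 + 0.0002546644 = 0.0003679651 → 0.0003680.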